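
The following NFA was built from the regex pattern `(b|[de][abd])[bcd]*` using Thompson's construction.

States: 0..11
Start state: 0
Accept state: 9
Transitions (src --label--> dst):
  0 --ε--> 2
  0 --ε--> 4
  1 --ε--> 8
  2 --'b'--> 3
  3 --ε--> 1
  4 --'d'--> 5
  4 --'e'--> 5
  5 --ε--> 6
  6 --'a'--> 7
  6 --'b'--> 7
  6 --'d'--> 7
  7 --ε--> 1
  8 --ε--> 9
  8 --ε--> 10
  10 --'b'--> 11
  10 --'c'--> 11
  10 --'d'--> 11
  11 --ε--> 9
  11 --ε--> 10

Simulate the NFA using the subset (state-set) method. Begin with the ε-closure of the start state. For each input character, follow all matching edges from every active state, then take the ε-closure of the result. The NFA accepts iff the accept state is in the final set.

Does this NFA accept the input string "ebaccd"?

Answer: REJECT

Steps:
initial (ε-close {0}): {0,2,4}
'e' @ 1: {5,6}
'b' @ 2: {1,7,8,9,10}  ✓accept
'a' @ 3: {}  — dead — no transitions
rest 'ccd' ignored (set empty)
final: {}; accept 9 not in set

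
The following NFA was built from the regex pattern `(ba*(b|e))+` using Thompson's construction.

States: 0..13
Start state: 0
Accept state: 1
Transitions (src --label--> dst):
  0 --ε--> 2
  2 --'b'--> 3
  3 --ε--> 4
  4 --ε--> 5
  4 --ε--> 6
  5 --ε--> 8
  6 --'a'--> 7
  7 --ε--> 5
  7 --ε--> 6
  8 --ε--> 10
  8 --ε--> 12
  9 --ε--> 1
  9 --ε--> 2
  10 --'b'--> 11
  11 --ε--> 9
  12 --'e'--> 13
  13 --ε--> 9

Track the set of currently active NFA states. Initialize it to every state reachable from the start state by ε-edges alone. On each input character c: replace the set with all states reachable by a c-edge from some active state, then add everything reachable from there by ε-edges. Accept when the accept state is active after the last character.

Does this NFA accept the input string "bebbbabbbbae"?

S₀ = ε-closure({0}) = {0,2}
'b' @ 1: {3,4,5,6,8,10,12}
'e' @ 2: {1,2,9,13}  (accept∈set)
'b' @ 3: {3,4,5,6,8,10,12}
'b' @ 4: {1,2,9,11}  (accept∈set)
'b' @ 5: {3,4,5,6,8,10,12}
'a' @ 6: {5,6,7,8,10,12}
'b' @ 7: {1,2,9,11}  (accept∈set)
'b' @ 8: {3,4,5,6,8,10,12}
'b' @ 9: {1,2,9,11}  (accept∈set)
'b' @ 10: {3,4,5,6,8,10,12}
'a' @ 11: {5,6,7,8,10,12}
'e' @ 12: {1,2,9,13}  (accept∈set)
after full input: {1,2,9,13}  (accept=1 in)

Answer: ACCEPT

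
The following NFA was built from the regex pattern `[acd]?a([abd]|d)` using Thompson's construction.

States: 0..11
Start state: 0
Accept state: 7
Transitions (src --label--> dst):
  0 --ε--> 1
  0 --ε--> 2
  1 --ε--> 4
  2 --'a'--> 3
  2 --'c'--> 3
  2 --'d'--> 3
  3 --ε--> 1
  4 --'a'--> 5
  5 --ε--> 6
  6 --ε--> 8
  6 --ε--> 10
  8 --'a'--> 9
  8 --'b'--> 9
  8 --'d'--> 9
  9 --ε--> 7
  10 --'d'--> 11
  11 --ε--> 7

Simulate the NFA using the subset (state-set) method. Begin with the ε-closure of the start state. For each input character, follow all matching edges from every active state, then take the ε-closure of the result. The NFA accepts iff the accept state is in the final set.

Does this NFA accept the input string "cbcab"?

start: ε-closure({0}) = {0,1,2,4}
'c' @ 1: {1,3,4}
'b' @ 2: {}  — no active states
rest 'cab' ignored (set empty)
final: {}; accept 7 not in set

Answer: REJECT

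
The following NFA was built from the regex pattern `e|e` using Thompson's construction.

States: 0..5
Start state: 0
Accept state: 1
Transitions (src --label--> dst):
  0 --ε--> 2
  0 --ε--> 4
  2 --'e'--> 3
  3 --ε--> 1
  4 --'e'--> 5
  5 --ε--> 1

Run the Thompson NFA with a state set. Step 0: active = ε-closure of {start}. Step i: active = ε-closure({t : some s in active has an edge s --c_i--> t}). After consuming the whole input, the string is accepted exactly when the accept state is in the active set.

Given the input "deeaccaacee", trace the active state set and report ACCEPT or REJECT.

S₀ = ε-closure({0}) = {0,2,4}
'd' @ 1: {}  — dead — no transitions
rest 'eeaccaacee' ignored (set empty)
final: {}; accept 1 not in set

Answer: REJECT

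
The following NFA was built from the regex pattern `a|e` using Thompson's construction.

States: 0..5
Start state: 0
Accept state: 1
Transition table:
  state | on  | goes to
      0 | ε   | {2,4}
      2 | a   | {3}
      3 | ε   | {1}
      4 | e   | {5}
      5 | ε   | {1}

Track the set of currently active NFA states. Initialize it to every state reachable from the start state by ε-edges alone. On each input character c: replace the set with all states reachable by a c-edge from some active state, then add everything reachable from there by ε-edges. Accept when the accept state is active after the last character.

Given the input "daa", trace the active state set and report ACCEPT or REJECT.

Answer: REJECT

Trace:
initial (ε-close {0}): {0,2,4}
'd' @ 1: {}  — state set empty
rest 'aa' ignored (set empty)
end set {} — state 1 not in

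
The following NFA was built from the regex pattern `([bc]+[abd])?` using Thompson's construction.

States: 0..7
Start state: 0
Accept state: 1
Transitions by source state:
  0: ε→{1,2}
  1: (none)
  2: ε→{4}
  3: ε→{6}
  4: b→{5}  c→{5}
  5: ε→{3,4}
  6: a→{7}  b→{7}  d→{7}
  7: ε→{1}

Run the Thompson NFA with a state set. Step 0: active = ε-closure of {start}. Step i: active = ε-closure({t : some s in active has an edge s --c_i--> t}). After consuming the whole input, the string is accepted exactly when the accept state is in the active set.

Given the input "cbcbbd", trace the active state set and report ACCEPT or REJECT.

start: ε-closure({0}) = {0,1,2,4}
'c' @ 1: {3,4,5,6}
'b' @ 2: {1,3,4,5,6,7}  (accept∈set)
'c' @ 3: {3,4,5,6}
'b' @ 4: {1,3,4,5,6,7}  (accept∈set)
'b' @ 5: {1,3,4,5,6,7}  (accept∈set)
'd' @ 6: {1,7}  (accept∈set)
end set {1,7} — state 1 in

Answer: ACCEPT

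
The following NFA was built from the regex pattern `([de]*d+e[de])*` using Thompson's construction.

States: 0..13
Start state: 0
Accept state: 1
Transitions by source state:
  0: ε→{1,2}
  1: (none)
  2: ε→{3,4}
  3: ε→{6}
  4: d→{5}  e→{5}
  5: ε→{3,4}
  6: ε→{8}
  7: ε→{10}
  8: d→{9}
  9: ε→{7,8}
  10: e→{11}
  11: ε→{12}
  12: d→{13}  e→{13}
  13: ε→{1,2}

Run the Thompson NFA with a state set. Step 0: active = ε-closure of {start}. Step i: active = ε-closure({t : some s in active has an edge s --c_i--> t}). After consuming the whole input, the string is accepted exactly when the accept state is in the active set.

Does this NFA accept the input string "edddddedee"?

start: ε-closure({0}) = {0,1,2,3,4,6,8}
'e' @ 1: {3,4,5,6,8}
'd' @ 2: {3,4,5,6,7,8,9,10}
'd' @ 3: {3,4,5,6,7,8,9,10}
'd' @ 4: {3,4,5,6,7,8,9,10}
'd' @ 5: {3,4,5,6,7,8,9,10}
'd' @ 6: {3,4,5,6,7,8,9,10}
'e' @ 7: {3,4,5,6,8,11,12}
'd' @ 8: {1,2,3,4,5,6,7,8,9,10,13}  [accepting]
'e' @ 9: {3,4,5,6,8,11,12}
'e' @ 10: {1,2,3,4,5,6,8,13}  [accepting]
end set {1,2,3,4,5,6,8,13} — state 1 in

Answer: ACCEPT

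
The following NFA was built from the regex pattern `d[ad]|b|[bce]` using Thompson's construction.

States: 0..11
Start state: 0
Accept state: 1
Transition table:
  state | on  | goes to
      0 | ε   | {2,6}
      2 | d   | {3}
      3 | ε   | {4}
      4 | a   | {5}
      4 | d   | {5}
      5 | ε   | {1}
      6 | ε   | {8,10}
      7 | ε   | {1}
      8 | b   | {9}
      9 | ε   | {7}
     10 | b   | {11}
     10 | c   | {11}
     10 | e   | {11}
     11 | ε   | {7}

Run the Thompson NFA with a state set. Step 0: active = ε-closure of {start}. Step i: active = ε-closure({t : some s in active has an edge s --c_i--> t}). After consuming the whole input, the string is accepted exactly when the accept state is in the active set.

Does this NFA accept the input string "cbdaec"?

start: ε-closure({0}) = {0,2,6,8,10}
'c' @ 1: {1,7,11}  [accepting]
'b' @ 2: {}  — state set empty
rest 'daec' ignored (set empty)
final: {}; accept 1 not in set

Answer: REJECT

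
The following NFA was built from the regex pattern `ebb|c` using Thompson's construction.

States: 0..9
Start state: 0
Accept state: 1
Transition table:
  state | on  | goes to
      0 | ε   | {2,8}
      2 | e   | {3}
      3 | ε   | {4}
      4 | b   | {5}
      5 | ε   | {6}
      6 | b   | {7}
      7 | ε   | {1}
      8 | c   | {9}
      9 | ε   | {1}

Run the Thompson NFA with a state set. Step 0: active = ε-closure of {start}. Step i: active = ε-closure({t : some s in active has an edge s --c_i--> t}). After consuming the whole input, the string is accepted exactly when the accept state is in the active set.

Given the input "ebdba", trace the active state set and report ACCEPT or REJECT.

Answer: REJECT

Derivation:
S₀ = ε-closure({0}) = {0,2,8}
'e' @ 1: {3,4}
'b' @ 2: {5,6}
'd' @ 3: {}  — dead — no transitions
rest 'ba' ignored (set empty)
final: {}; accept 1 not in set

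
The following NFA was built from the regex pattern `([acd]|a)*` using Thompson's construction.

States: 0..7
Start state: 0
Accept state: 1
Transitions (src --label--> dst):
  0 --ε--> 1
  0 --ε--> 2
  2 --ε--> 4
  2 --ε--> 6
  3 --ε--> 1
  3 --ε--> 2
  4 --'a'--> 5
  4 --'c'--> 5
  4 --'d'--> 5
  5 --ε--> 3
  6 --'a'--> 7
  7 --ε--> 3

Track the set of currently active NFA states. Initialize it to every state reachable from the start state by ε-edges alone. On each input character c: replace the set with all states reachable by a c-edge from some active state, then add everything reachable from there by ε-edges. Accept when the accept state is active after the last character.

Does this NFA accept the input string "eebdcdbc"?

start: ε-closure({0}) = {0,1,2,4,6}
'e' @ 1: {}  — state set empty
rest 'ebdcdbc' ignored (set empty)
final: {}; accept 1 not in set

Answer: REJECT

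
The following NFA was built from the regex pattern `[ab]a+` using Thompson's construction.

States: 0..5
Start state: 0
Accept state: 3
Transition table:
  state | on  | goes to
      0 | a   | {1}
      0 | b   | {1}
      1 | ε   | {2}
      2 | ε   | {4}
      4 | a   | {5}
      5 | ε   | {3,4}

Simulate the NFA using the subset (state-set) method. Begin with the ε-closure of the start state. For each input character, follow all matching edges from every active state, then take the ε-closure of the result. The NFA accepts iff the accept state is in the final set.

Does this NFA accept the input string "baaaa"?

initial (ε-close {0}): {0}
'b' @ 1: {1,2,4}
'a' @ 2: {3,4,5}  ✓accept
'a' @ 3: {3,4,5}  ✓accept
'a' @ 4: {3,4,5}  ✓accept
'a' @ 5: {3,4,5}  ✓accept
after full input: {3,4,5}  (accept=3 in)

Answer: ACCEPT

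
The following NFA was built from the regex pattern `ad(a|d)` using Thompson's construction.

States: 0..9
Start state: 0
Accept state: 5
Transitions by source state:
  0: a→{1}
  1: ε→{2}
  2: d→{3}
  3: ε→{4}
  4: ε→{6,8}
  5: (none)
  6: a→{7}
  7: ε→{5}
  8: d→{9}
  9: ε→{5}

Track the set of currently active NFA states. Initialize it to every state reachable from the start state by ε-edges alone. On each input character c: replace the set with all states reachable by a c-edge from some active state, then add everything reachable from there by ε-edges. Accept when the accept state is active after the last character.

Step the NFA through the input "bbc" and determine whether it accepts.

Answer: REJECT

Trace:
start: ε-closure({0}) = {0}
'b' @ 1: {}  — state set empty
rest 'bc' ignored (set empty)
after full input: {}  (accept=5 not in)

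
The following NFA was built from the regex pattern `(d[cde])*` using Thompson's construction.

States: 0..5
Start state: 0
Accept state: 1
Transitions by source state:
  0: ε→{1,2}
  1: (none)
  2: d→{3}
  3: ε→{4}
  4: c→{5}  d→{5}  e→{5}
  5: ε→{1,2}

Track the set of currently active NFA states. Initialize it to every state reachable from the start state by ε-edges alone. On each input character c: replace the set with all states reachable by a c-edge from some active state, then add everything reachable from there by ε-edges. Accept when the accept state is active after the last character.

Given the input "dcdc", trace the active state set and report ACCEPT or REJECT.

Answer: ACCEPT

Derivation:
initial (ε-close {0}): {0,1,2}
'd' @ 1: {3,4}
'c' @ 2: {1,2,5}  ✓accept
'd' @ 3: {3,4}
'c' @ 4: {1,2,5}  ✓accept
end set {1,2,5} — state 1 in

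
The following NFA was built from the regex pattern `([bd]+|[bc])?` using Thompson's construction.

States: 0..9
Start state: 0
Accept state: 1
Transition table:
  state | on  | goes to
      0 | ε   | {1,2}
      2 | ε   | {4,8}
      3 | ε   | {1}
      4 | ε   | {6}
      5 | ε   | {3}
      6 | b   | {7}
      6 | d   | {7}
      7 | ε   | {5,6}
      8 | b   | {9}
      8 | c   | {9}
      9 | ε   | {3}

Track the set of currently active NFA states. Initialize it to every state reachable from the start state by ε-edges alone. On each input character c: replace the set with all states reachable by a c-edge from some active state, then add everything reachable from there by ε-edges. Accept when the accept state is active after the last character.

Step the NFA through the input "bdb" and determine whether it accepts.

start: ε-closure({0}) = {0,1,2,4,6,8}
'b' @ 1: {1,3,5,6,7,9}  ✓accept
'd' @ 2: {1,3,5,6,7}  ✓accept
'b' @ 3: {1,3,5,6,7}  ✓accept
final: {1,3,5,6,7}; accept 1 in set

Answer: ACCEPT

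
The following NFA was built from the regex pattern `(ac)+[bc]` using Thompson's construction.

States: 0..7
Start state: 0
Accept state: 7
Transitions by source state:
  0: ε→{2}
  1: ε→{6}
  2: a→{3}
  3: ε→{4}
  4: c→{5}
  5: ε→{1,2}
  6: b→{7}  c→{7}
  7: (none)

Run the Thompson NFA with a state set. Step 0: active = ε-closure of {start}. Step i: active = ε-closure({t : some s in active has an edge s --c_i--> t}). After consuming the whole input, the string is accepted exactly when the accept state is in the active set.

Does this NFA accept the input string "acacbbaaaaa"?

Answer: REJECT

Derivation:
start: ε-closure({0}) = {0,2}
'a' @ 1: {3,4}
'c' @ 2: {1,2,5,6}
'a' @ 3: {3,4}
'c' @ 4: {1,2,5,6}
'b' @ 5: {7}  [accepting]
'b' @ 6: {}  — state set empty
rest 'aaaaa' ignored (set empty)
final: {}; accept 7 not in set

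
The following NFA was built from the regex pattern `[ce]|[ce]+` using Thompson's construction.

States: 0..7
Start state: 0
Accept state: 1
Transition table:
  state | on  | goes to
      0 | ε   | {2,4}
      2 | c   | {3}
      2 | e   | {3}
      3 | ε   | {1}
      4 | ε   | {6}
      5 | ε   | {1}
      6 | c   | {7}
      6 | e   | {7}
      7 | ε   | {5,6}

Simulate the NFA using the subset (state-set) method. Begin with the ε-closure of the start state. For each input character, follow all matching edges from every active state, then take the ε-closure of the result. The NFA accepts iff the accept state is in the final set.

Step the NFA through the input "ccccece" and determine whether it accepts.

S₀ = ε-closure({0}) = {0,2,4,6}
'c' @ 1: {1,3,5,6,7}  (accept∈set)
'c' @ 2: {1,5,6,7}  (accept∈set)
'c' @ 3: {1,5,6,7}  (accept∈set)
'c' @ 4: {1,5,6,7}  (accept∈set)
'e' @ 5: {1,5,6,7}  (accept∈set)
'c' @ 6: {1,5,6,7}  (accept∈set)
'e' @ 7: {1,5,6,7}  (accept∈set)
end set {1,5,6,7} — state 1 in

Answer: ACCEPT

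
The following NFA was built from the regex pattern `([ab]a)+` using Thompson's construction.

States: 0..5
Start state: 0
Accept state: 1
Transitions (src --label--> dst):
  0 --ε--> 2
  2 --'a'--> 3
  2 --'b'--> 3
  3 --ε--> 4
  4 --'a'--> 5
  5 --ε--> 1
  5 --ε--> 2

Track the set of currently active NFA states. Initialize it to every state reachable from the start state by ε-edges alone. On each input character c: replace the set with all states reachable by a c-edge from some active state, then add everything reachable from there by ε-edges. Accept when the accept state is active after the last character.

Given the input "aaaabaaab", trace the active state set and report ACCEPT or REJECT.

Answer: REJECT

Trace:
S₀ = ε-closure({0}) = {0,2}
'a' @ 1: {3,4}
'a' @ 2: {1,2,5}  (accept∈set)
'a' @ 3: {3,4}
'a' @ 4: {1,2,5}  (accept∈set)
'b' @ 5: {3,4}
'a' @ 6: {1,2,5}  (accept∈set)
'a' @ 7: {3,4}
'a' @ 8: {1,2,5}  (accept∈set)
'b' @ 9: {3,4}
final: {3,4}; accept 1 not in set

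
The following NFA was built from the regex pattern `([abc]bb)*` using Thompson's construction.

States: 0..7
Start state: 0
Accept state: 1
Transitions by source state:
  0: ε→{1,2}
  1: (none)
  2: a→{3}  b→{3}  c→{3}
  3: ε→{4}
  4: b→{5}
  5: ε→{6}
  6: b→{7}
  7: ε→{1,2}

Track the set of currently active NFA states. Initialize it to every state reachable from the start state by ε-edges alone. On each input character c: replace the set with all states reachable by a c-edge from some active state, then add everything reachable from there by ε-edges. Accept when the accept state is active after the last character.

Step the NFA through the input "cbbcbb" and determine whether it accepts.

initial (ε-close {0}): {0,1,2}
'c' @ 1: {3,4}
'b' @ 2: {5,6}
'b' @ 3: {1,2,7}  ✓accept
'c' @ 4: {3,4}
'b' @ 5: {5,6}
'b' @ 6: {1,2,7}  ✓accept
final: {1,2,7}; accept 1 in set

Answer: ACCEPT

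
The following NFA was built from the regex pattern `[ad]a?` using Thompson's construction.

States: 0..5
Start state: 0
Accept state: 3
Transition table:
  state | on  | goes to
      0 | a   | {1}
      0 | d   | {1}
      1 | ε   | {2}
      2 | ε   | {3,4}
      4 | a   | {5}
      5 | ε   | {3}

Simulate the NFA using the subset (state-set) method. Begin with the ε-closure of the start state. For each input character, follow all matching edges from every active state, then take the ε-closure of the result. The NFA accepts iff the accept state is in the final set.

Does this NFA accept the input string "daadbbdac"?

Answer: REJECT

Trace:
start: ε-closure({0}) = {0}
'd' @ 1: {1,2,3,4}  ✓accept
'a' @ 2: {3,5}  ✓accept
'a' @ 3: {}  — no active states
rest 'dbbdac' ignored (set empty)
after full input: {}  (accept=3 not in)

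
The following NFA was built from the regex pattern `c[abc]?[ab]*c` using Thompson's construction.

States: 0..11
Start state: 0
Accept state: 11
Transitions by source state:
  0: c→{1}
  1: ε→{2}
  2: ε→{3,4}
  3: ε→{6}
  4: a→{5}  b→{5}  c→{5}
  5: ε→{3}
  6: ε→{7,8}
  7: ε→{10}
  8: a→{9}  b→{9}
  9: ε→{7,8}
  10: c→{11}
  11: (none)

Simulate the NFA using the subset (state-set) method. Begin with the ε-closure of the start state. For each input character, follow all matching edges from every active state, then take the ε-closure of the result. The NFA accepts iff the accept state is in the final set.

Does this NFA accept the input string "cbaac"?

S₀ = ε-closure({0}) = {0}
'c' @ 1: {1,2,3,4,6,7,8,10}
'b' @ 2: {3,5,6,7,8,9,10}
'a' @ 3: {7,8,9,10}
'a' @ 4: {7,8,9,10}
'c' @ 5: {11}  [accepting]
after full input: {11}  (accept=11 in)

Answer: ACCEPT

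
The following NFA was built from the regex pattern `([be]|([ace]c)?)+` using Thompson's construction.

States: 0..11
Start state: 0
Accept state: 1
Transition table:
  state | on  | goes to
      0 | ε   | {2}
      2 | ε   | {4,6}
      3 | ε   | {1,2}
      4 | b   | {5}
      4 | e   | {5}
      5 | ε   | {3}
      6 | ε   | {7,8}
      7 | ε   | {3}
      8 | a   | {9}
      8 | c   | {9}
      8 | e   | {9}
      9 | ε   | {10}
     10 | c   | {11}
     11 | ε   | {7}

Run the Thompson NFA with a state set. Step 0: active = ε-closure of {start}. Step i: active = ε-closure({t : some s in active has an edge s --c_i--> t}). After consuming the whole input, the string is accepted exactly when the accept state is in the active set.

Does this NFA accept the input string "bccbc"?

Answer: REJECT

Steps:
start: ε-closure({0}) = {0,1,2,3,4,6,7,8}
'b' @ 1: {1,2,3,4,5,6,7,8}  (accept∈set)
'c' @ 2: {9,10}
'c' @ 3: {1,2,3,4,6,7,8,11}  (accept∈set)
'b' @ 4: {1,2,3,4,5,6,7,8}  (accept∈set)
'c' @ 5: {9,10}
end set {9,10} — state 1 not in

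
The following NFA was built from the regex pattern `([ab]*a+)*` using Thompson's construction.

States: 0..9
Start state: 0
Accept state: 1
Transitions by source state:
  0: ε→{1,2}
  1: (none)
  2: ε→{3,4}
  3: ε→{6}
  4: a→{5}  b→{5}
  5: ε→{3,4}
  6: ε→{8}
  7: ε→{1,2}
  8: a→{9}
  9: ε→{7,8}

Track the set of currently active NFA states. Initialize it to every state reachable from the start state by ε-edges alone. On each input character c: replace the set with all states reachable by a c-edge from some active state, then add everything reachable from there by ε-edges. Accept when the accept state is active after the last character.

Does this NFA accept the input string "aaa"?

start: ε-closure({0}) = {0,1,2,3,4,6,8}
'a' @ 1: {1,2,3,4,5,6,7,8,9}  ✓accept
'a' @ 2: {1,2,3,4,5,6,7,8,9}  ✓accept
'a' @ 3: {1,2,3,4,5,6,7,8,9}  ✓accept
final: {1,2,3,4,5,6,7,8,9}; accept 1 in set

Answer: ACCEPT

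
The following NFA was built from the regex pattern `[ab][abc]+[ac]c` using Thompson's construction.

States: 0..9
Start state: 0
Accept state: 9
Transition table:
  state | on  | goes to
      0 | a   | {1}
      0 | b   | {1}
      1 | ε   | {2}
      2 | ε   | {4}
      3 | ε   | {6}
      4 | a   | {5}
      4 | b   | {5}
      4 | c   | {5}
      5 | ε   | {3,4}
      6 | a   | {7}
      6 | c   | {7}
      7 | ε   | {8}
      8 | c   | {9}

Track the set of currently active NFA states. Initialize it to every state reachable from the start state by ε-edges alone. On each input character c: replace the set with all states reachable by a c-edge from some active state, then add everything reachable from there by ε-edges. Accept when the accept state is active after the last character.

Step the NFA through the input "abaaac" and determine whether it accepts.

initial (ε-close {0}): {0}
'a' @ 1: {1,2,4}
'b' @ 2: {3,4,5,6}
'a' @ 3: {3,4,5,6,7,8}
'a' @ 4: {3,4,5,6,7,8}
'a' @ 5: {3,4,5,6,7,8}
'c' @ 6: {3,4,5,6,7,8,9}  [accepting]
after full input: {3,4,5,6,7,8,9}  (accept=9 in)

Answer: ACCEPT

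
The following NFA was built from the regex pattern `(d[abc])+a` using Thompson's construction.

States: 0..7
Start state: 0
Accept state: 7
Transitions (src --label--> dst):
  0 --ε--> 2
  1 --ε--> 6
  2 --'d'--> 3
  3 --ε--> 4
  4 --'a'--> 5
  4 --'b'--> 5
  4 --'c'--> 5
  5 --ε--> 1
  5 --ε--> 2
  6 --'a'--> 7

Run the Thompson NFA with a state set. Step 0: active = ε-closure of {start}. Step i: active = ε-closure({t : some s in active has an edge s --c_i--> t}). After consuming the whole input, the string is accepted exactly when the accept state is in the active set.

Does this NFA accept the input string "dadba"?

Answer: ACCEPT

Steps:
initial (ε-close {0}): {0,2}
'd' @ 1: {3,4}
'a' @ 2: {1,2,5,6}
'd' @ 3: {3,4}
'b' @ 4: {1,2,5,6}
'a' @ 5: {7}  [accepting]
after full input: {7}  (accept=7 in)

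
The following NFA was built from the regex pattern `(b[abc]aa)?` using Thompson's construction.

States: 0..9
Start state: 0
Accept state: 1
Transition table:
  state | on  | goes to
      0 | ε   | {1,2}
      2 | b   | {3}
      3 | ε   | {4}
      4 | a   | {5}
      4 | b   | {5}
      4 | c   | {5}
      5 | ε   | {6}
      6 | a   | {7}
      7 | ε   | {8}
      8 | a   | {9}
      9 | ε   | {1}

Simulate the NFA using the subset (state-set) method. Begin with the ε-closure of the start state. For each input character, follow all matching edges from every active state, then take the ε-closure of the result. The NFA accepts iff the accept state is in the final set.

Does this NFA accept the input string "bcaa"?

initial (ε-close {0}): {0,1,2}
'b' @ 1: {3,4}
'c' @ 2: {5,6}
'a' @ 3: {7,8}
'a' @ 4: {1,9}  (accept∈set)
final: {1,9}; accept 1 in set

Answer: ACCEPT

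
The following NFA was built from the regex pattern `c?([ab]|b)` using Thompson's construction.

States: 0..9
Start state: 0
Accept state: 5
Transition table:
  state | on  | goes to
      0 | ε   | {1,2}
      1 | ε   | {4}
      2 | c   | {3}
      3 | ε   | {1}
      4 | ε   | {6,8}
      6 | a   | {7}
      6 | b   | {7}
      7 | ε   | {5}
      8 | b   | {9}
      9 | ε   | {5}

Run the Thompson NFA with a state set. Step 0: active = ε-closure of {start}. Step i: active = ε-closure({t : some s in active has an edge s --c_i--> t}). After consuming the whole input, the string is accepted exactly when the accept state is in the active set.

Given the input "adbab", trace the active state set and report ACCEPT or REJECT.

start: ε-closure({0}) = {0,1,2,4,6,8}
'a' @ 1: {5,7}  [accepting]
'd' @ 2: {}  — state set empty
rest 'bab' ignored (set empty)
final: {}; accept 5 not in set

Answer: REJECT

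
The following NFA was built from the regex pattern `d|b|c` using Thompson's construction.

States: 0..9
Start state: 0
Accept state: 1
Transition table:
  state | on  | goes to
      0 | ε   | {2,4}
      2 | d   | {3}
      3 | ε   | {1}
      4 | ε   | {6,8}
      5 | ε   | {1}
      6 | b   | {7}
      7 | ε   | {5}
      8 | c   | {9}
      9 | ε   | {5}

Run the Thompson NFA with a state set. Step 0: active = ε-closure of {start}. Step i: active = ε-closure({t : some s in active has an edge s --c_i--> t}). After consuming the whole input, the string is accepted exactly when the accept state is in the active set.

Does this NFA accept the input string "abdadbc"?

Answer: REJECT

Steps:
initial (ε-close {0}): {0,2,4,6,8}
'a' @ 1: {}  — no active states
rest 'bdadbc' ignored (set empty)
final: {}; accept 1 not in set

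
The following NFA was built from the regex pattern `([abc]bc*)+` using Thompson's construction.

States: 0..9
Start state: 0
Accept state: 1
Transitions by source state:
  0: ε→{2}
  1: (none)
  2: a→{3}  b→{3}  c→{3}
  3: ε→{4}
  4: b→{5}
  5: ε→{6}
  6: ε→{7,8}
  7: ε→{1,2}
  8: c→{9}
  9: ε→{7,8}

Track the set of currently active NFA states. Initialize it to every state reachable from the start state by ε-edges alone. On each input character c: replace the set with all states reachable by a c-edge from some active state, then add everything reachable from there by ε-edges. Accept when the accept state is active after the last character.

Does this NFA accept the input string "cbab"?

Answer: ACCEPT

Derivation:
initial (ε-close {0}): {0,2}
'c' @ 1: {3,4}
'b' @ 2: {1,2,5,6,7,8}  [accepting]
'a' @ 3: {3,4}
'b' @ 4: {1,2,5,6,7,8}  [accepting]
final: {1,2,5,6,7,8}; accept 1 in set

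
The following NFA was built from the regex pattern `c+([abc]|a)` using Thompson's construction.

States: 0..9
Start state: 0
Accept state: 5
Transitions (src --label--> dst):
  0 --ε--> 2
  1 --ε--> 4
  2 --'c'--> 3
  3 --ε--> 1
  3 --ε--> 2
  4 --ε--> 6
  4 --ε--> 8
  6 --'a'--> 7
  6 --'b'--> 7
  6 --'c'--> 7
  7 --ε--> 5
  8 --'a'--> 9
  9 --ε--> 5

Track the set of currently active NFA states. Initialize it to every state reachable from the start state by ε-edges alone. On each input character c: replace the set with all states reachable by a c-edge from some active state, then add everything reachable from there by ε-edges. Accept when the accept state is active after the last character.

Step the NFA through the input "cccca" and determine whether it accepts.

Answer: ACCEPT

Derivation:
S₀ = ε-closure({0}) = {0,2}
'c' @ 1: {1,2,3,4,6,8}
'c' @ 2: {1,2,3,4,5,6,7,8}  ✓accept
'c' @ 3: {1,2,3,4,5,6,7,8}  ✓accept
'c' @ 4: {1,2,3,4,5,6,7,8}  ✓accept
'a' @ 5: {5,7,9}  ✓accept
final: {5,7,9}; accept 5 in set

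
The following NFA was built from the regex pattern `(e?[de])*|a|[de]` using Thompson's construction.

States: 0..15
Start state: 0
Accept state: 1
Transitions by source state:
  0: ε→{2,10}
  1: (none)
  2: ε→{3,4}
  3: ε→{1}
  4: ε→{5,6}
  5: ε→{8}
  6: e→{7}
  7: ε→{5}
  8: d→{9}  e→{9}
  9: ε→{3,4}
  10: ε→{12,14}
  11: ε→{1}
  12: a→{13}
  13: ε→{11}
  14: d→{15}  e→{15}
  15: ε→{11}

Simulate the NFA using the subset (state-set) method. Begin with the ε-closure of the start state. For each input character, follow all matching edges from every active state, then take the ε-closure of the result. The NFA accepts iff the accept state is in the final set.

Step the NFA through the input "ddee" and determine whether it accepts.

Answer: ACCEPT

Steps:
S₀ = ε-closure({0}) = {0,1,2,3,4,5,6,8,10,12,14}
'd' @ 1: {1,3,4,5,6,8,9,11,15}  ✓accept
'd' @ 2: {1,3,4,5,6,8,9}  ✓accept
'e' @ 3: {1,3,4,5,6,7,8,9}  ✓accept
'e' @ 4: {1,3,4,5,6,7,8,9}  ✓accept
end set {1,3,4,5,6,7,8,9} — state 1 in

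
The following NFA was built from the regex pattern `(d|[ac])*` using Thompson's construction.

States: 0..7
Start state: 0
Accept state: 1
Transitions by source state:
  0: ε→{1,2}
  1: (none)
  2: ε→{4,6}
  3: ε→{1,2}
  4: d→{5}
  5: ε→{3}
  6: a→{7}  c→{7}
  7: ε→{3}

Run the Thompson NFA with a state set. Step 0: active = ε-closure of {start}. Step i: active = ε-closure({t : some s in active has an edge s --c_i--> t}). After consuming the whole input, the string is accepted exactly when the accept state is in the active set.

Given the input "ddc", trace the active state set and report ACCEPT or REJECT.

initial (ε-close {0}): {0,1,2,4,6}
'd' @ 1: {1,2,3,4,5,6}  (accept∈set)
'd' @ 2: {1,2,3,4,5,6}  (accept∈set)
'c' @ 3: {1,2,3,4,6,7}  (accept∈set)
after full input: {1,2,3,4,6,7}  (accept=1 in)

Answer: ACCEPT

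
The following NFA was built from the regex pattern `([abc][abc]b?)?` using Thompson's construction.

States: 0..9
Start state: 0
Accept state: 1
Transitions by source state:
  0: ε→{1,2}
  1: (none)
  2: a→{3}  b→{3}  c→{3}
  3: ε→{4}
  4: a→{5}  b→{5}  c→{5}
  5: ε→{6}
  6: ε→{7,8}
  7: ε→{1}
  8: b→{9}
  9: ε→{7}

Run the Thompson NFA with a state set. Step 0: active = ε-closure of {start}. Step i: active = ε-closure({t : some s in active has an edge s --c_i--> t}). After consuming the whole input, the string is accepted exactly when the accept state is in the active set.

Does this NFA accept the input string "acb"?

start: ε-closure({0}) = {0,1,2}
'a' @ 1: {3,4}
'c' @ 2: {1,5,6,7,8}  (accept∈set)
'b' @ 3: {1,7,9}  (accept∈set)
end set {1,7,9} — state 1 in

Answer: ACCEPT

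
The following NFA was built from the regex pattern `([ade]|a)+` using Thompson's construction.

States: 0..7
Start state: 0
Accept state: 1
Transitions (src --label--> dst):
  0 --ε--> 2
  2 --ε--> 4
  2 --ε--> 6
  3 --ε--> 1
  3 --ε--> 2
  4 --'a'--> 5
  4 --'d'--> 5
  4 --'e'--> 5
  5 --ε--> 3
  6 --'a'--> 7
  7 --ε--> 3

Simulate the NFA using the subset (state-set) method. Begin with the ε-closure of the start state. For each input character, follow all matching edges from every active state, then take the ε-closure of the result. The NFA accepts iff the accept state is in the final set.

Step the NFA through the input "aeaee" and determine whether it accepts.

Answer: ACCEPT

Steps:
S₀ = ε-closure({0}) = {0,2,4,6}
'a' @ 1: {1,2,3,4,5,6,7}  (accept∈set)
'e' @ 2: {1,2,3,4,5,6}  (accept∈set)
'a' @ 3: {1,2,3,4,5,6,7}  (accept∈set)
'e' @ 4: {1,2,3,4,5,6}  (accept∈set)
'e' @ 5: {1,2,3,4,5,6}  (accept∈set)
end set {1,2,3,4,5,6} — state 1 in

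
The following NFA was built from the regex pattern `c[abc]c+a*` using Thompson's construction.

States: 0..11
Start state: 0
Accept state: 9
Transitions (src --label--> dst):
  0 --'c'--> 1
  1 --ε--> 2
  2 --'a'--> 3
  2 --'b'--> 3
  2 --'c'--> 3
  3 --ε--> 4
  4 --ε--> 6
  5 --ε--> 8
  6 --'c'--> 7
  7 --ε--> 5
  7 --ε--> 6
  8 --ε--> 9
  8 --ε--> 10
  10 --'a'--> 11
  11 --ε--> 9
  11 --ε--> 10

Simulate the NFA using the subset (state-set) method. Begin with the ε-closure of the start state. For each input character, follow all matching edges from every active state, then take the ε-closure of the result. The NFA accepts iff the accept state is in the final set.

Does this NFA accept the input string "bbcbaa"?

Answer: REJECT

Trace:
start: ε-closure({0}) = {0}
'b' @ 1: {}  — no active states
rest 'bcbaa' ignored (set empty)
after full input: {}  (accept=9 not in)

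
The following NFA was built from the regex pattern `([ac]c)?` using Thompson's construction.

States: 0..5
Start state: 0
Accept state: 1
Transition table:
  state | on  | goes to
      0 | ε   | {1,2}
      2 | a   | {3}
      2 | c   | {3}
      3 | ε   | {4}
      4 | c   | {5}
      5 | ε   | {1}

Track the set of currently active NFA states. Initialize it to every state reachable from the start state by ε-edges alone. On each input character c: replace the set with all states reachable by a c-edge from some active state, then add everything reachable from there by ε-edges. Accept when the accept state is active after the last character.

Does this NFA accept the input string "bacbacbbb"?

S₀ = ε-closure({0}) = {0,1,2}
'b' @ 1: {}  — no active states
rest 'acbacbbb' ignored (set empty)
after full input: {}  (accept=1 not in)

Answer: REJECT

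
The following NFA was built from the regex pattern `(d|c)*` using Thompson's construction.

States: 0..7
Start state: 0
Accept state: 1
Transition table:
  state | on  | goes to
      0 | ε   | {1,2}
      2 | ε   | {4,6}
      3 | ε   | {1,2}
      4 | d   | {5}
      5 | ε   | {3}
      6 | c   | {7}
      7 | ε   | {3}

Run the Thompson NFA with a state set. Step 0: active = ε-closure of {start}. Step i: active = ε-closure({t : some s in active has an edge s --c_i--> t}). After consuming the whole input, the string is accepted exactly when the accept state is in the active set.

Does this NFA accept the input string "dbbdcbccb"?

initial (ε-close {0}): {0,1,2,4,6}
'd' @ 1: {1,2,3,4,5,6}  (accept∈set)
'b' @ 2: {}  — no active states
rest 'bdcbccb' ignored (set empty)
final: {}; accept 1 not in set

Answer: REJECT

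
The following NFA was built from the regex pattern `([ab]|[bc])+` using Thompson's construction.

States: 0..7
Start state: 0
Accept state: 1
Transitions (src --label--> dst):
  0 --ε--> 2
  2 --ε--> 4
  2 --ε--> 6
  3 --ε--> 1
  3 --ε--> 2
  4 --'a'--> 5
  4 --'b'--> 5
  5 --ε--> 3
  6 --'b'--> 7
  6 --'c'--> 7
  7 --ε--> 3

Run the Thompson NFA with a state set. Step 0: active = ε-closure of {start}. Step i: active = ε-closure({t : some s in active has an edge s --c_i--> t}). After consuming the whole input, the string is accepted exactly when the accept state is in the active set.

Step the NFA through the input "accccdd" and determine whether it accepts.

initial (ε-close {0}): {0,2,4,6}
'a' @ 1: {1,2,3,4,5,6}  [accepting]
'c' @ 2: {1,2,3,4,6,7}  [accepting]
'c' @ 3: {1,2,3,4,6,7}  [accepting]
'c' @ 4: {1,2,3,4,6,7}  [accepting]
'c' @ 5: {1,2,3,4,6,7}  [accepting]
'd' @ 6: {}  — no active states
rest 'd' ignored (set empty)
after full input: {}  (accept=1 not in)

Answer: REJECT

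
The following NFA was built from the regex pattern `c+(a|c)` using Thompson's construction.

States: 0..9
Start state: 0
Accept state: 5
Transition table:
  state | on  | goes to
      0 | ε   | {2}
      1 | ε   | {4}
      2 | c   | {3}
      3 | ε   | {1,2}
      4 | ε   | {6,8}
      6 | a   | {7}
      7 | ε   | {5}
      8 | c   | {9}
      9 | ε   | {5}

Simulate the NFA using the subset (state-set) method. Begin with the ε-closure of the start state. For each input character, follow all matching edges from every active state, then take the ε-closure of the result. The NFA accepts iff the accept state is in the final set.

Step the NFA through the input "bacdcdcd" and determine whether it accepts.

Answer: REJECT

Trace:
initial (ε-close {0}): {0,2}
'b' @ 1: {}  — state set empty
rest 'acdcdcd' ignored (set empty)
final: {}; accept 5 not in set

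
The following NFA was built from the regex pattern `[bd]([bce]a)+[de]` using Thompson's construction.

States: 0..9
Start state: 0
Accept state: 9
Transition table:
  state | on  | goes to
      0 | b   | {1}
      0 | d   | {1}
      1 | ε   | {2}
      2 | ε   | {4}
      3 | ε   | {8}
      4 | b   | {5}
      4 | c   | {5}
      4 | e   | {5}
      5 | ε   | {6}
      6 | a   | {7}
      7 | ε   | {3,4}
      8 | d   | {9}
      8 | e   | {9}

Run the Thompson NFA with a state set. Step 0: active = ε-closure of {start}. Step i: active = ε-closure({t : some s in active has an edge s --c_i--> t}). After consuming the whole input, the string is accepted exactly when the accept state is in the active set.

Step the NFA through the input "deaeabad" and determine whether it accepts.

start: ε-closure({0}) = {0}
'd' @ 1: {1,2,4}
'e' @ 2: {5,6}
'a' @ 3: {3,4,7,8}
'e' @ 4: {5,6,9}  ✓accept
'a' @ 5: {3,4,7,8}
'b' @ 6: {5,6}
'a' @ 7: {3,4,7,8}
'd' @ 8: {9}  ✓accept
final: {9}; accept 9 in set

Answer: ACCEPT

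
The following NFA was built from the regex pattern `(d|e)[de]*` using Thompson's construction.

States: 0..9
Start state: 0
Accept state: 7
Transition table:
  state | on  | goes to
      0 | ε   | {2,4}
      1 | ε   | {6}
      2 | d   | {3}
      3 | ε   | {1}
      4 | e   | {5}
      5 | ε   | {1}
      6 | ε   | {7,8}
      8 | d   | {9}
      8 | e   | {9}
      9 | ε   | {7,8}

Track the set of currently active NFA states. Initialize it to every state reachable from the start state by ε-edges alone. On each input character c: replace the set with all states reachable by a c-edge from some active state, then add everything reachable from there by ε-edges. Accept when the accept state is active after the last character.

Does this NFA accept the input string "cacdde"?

S₀ = ε-closure({0}) = {0,2,4}
'c' @ 1: {}  — dead — no transitions
rest 'acdde' ignored (set empty)
after full input: {}  (accept=7 not in)

Answer: REJECT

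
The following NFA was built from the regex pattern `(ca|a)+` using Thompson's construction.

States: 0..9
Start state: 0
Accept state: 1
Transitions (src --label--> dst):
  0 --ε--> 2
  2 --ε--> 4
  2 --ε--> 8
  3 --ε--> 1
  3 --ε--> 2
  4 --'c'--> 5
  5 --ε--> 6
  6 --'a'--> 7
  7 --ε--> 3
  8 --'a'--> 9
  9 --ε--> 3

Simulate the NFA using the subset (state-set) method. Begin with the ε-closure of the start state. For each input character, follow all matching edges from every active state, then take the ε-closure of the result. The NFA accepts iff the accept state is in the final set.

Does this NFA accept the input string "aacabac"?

Answer: REJECT

Steps:
initial (ε-close {0}): {0,2,4,8}
'a' @ 1: {1,2,3,4,8,9}  (accept∈set)
'a' @ 2: {1,2,3,4,8,9}  (accept∈set)
'c' @ 3: {5,6}
'a' @ 4: {1,2,3,4,7,8}  (accept∈set)
'b' @ 5: {}  — no active states
rest 'ac' ignored (set empty)
after full input: {}  (accept=1 not in)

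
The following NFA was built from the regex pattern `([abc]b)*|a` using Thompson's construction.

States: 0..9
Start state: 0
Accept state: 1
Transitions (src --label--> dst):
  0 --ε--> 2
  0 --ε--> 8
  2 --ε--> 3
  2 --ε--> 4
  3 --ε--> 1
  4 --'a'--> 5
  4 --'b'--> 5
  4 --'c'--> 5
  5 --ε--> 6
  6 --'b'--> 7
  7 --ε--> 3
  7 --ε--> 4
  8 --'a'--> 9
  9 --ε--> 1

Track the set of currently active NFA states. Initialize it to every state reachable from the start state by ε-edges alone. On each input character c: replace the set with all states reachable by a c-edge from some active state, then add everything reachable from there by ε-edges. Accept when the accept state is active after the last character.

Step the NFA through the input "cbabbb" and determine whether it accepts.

Answer: ACCEPT

Trace:
initial (ε-close {0}): {0,1,2,3,4,8}
'c' @ 1: {5,6}
'b' @ 2: {1,3,4,7}  [accepting]
'a' @ 3: {5,6}
'b' @ 4: {1,3,4,7}  [accepting]
'b' @ 5: {5,6}
'b' @ 6: {1,3,4,7}  [accepting]
final: {1,3,4,7}; accept 1 in set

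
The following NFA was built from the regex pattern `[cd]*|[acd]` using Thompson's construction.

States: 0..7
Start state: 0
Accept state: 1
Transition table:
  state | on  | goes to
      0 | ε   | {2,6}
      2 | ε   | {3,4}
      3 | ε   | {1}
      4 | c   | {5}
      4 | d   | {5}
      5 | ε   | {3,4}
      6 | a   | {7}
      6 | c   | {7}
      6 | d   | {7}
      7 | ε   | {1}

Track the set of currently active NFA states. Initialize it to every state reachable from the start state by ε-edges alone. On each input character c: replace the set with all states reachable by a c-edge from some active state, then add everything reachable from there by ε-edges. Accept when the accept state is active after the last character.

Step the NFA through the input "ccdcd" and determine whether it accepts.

Answer: ACCEPT

Steps:
initial (ε-close {0}): {0,1,2,3,4,6}
'c' @ 1: {1,3,4,5,7}  (accept∈set)
'c' @ 2: {1,3,4,5}  (accept∈set)
'd' @ 3: {1,3,4,5}  (accept∈set)
'c' @ 4: {1,3,4,5}  (accept∈set)
'd' @ 5: {1,3,4,5}  (accept∈set)
end set {1,3,4,5} — state 1 in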